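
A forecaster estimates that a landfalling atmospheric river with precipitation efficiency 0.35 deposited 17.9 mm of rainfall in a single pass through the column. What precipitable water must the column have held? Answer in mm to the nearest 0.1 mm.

PW ≈ 51.1 mm

PW = rainfall / ε = 17.9 / 0.35 = 51.1 mm.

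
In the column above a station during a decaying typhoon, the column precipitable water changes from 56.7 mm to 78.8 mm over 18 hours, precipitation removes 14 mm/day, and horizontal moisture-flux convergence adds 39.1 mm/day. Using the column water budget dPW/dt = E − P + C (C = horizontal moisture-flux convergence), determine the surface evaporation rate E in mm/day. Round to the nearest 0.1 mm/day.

E ≈ 4.4 mm/day

dPW/dt = (78.8 − 56.7) mm / (18/24 day) = +29.467 mm/day.
E = dPW/dt + P − C = (+29.467) + 14 − (39.1) = 4.4 mm/day.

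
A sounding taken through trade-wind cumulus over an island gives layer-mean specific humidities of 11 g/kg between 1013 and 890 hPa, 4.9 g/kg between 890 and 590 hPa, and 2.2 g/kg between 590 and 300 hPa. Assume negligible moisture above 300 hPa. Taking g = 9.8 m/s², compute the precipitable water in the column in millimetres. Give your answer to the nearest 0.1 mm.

PW ≈ 35.3 mm

Precipitable water is the column-integrated vapour mass per unit area: PW = (1/g) Σ q̄ Δp, with q in kg/kg and Δp in Pa (1 kg/m² of water = 1 mm).
Layer 1013–890 hPa: Δp = 123 hPa = 12300 Pa, q̄ = 0.011 kg/kg → 0.011 × 12300 / 9.8 = 13.81 mm
Layer 890–590 hPa: Δp = 300 hPa = 30000 Pa, q̄ = 0.0049 kg/kg → 0.0049 × 30000 / 9.8 = 15.00 mm
Layer 590–300 hPa: Δp = 290 hPa = 29000 Pa, q̄ = 0.0022 kg/kg → 0.0022 × 29000 / 9.8 = 6.51 mm
PW = 13.81 + 15.00 + 6.51 = 35.32 ≈ 35.3 mm.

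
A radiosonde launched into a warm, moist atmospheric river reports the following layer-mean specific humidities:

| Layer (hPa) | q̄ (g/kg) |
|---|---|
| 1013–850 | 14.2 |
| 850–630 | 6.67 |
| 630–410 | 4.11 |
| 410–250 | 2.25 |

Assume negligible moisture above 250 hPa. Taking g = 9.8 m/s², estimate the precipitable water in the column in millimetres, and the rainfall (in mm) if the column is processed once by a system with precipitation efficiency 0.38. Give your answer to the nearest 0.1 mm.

Precipitable water is the column-integrated vapour mass per unit area: PW = (1/g) Σ q̄ Δp, with q in kg/kg and Δp in Pa (1 kg/m² of water = 1 mm).
Layer 1013–850 hPa: Δp = 163 hPa = 16300 Pa, q̄ = 0.0142 kg/kg → 0.0142 × 16300 / 9.8 = 23.62 mm
Layer 850–630 hPa: Δp = 220 hPa = 22000 Pa, q̄ = 0.00667 kg/kg → 0.00667 × 22000 / 9.8 = 14.97 mm
Layer 630–410 hPa: Δp = 220 hPa = 22000 Pa, q̄ = 0.00411 kg/kg → 0.00411 × 22000 / 9.8 = 9.23 mm
Layer 410–250 hPa: Δp = 160 hPa = 16000 Pa, q̄ = 0.00225 kg/kg → 0.00225 × 16000 / 9.8 = 3.67 mm
PW = 23.62 + 14.97 + 9.23 + 3.67 = 51.49 ≈ 51.5 mm.
Rainfall = ε × PW = 0.38 × 51.5 = 19.6 mm.

PW ≈ 51.5 mm; rainfall ≈ 19.6 mm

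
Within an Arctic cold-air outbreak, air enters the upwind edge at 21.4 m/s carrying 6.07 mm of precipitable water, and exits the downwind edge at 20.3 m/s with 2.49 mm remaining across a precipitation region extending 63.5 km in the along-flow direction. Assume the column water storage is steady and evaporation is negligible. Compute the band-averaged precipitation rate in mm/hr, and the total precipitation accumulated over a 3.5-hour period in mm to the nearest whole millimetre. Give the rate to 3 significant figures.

Column moisture flux per unit crosswind length is F = V × PW.
Inflow: F_in = 21.4 × 6.07 = 129.898 mm·m/s
Outflow: F_out = 20.3 × 2.49 = 50.547 mm·m/s
Steady-state rate R = (F_in − F_out)/L = (129.898 − 50.547) / 63500 m = 1.250e-03 mm/s.
R = 1.250e-03 × 3600 = 4.50 mm/hr.
Over 3.5 h: total = 4.50 × 3.5 = 15.75 ≈ 16 mm.

R ≈ 4.50 mm/hr; total ≈ 16 mm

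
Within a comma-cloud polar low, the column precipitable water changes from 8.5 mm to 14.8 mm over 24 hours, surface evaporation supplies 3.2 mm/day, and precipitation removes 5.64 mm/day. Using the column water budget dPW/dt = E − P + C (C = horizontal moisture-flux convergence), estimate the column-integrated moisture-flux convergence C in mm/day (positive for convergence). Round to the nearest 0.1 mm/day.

C ≈ 8.7 mm/day

dPW/dt = (14.8 − 8.5) mm / (24/24 day) = +6.300 mm/day.
C = dPW/dt − E + P = (+6.300) − 3.2 + 5.64 = 8.7 mm/day.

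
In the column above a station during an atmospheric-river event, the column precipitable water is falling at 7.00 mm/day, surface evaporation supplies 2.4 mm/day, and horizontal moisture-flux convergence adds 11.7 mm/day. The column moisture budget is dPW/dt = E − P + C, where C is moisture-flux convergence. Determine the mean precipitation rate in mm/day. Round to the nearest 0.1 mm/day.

P ≈ 21.1 mm/day

dPW/dt = -7.00 mm/day.
P = E + C − dPW/dt = 2.4 + (11.7) − (-7.00) = 21.1 mm/day.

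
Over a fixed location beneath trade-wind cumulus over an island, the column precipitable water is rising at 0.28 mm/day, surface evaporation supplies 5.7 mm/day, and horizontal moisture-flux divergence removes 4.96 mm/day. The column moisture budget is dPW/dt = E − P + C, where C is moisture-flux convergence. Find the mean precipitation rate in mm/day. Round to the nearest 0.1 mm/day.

dPW/dt = +0.28 mm/day.
P = E + C − dPW/dt = 5.7 + (-4.96) − (+0.28) = 0.5 mm/day.

P ≈ 0.5 mm/day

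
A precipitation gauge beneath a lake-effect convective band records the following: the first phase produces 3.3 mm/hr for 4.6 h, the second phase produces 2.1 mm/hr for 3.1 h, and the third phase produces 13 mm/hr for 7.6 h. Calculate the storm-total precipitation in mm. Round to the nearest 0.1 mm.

Total = Σ Rᵢ Δtᵢ = 3.3 × 4.6 + 2.1 × 3.1 + 13 × 7.6
      = 15.18 + 6.51 + 98.8 = 120.5 mm.

total ≈ 120.5 mm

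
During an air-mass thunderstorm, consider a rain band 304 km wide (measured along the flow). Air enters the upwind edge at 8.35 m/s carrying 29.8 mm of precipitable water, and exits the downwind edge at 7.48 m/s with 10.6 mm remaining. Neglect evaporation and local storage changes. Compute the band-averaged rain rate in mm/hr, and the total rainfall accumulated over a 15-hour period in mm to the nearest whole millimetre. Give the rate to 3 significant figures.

R ≈ 2.01 mm/hr; total ≈ 30 mm

Column moisture flux per unit crosswind length is F = V × PW.
Inflow: F_in = 8.35 × 29.8 = 248.83 mm·m/s
Outflow: F_out = 7.48 × 10.6 = 79.288 mm·m/s
Steady-state rate R = (F_in − F_out)/L = (248.83 − 79.288) / 304000 m = 5.577e-04 mm/s.
R = 5.577e-04 × 3600 = 2.01 mm/hr.
Over 15 h: total = 2.01 × 15 = 30.15 ≈ 30 mm.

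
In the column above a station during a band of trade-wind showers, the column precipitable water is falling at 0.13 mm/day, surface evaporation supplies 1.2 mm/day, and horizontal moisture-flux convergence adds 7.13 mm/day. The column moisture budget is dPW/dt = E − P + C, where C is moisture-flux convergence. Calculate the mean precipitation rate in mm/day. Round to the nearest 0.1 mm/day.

P ≈ 8.5 mm/day

dPW/dt = -0.13 mm/day.
P = E + C − dPW/dt = 1.2 + (7.13) − (-0.13) = 8.5 mm/day.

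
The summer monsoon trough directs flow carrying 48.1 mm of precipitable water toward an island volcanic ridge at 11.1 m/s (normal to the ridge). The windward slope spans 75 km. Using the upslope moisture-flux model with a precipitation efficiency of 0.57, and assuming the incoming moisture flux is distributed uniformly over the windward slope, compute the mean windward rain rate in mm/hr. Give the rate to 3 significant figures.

Incoming column moisture flux per unit ridge length: F = V × PW = 11.1 × 48.1 = 533.91 mm·m/s.
Spread over the 75 km slope with efficiency ε = 0.57: R = ε·F/W = 0.57 × 533.91 / 75000 m = 4.058e-03 mm/s.
R = 4.058e-03 × 3600 = 14.6 mm/hr.

R ≈ 14.6 mm/hr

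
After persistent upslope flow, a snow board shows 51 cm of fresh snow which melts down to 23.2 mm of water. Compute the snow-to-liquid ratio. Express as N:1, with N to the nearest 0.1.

Ratio = snow depth / SWE = 510 mm / 23.2 mm = 22.0, i.e. 22.0:1.

ratio ≈ 22.0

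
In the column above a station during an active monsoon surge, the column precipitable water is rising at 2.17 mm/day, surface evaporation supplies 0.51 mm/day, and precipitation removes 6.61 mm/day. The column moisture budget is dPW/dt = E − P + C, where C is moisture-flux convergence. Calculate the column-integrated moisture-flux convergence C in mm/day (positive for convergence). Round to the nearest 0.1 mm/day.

dPW/dt = +2.17 mm/day.
C = dPW/dt − E + P = (+2.17) − 0.51 + 6.61 = 8.3 mm/day.

C ≈ 8.3 mm/day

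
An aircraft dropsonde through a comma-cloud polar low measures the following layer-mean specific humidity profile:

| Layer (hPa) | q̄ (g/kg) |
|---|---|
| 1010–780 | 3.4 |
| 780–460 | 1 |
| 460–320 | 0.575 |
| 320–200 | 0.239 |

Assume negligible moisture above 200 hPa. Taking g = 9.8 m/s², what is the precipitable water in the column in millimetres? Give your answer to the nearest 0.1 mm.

Precipitable water is the column-integrated vapour mass per unit area: PW = (1/g) Σ q̄ Δp, with q in kg/kg and Δp in Pa (1 kg/m² of water = 1 mm).
Layer 1010–780 hPa: Δp = 230 hPa = 23000 Pa, q̄ = 0.0034 kg/kg → 0.0034 × 23000 / 9.8 = 7.98 mm
Layer 780–460 hPa: Δp = 320 hPa = 32000 Pa, q̄ = 0.001 kg/kg → 0.001 × 32000 / 9.8 = 3.27 mm
Layer 460–320 hPa: Δp = 140 hPa = 14000 Pa, q̄ = 0.000575 kg/kg → 0.000575 × 14000 / 9.8 = 0.82 mm
Layer 320–200 hPa: Δp = 120 hPa = 12000 Pa, q̄ = 0.000239 kg/kg → 0.000239 × 12000 / 9.8 = 0.29 mm
PW = 7.98 + 3.27 + 0.82 + 0.29 = 12.36 ≈ 12.4 mm.

PW ≈ 12.4 mm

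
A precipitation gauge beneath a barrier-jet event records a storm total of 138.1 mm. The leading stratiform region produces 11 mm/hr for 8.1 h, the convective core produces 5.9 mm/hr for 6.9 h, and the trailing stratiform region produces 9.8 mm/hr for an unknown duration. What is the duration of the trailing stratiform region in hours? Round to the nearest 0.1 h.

Known phases: 11 × 8.1 + 5.9 × 6.9 = 89.1 + 40.71 = 129.81 mm.
Remaining depth = 138.1 − 129.81 = 8.29 mm.
Duration = 8.29 / 9.8 = 0.8 h.

duration ≈ 0.8 h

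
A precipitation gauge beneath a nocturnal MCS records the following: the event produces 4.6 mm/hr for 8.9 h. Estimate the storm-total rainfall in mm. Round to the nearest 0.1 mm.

total ≈ 40.9 mm

Total = Σ Rᵢ Δtᵢ = 4.6 × 8.9
      = 40.94 = 40.9 mm.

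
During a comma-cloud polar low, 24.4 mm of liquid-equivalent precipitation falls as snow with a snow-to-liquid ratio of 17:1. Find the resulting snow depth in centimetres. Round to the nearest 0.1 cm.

snow depth ≈ 41.5 cm

Snow depth = liquid × ratio = 24.4 mm × 17 = 414.8 mm = 41.5 cm.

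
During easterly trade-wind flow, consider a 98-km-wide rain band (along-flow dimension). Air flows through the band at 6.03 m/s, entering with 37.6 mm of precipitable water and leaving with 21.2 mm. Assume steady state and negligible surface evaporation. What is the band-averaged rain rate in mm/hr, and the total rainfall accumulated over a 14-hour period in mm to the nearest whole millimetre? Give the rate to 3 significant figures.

Column moisture flux per unit crosswind length is F = V × PW.
Inflow: F_in = 6.03 × 37.6 = 226.728 mm·m/s
Outflow: F_out = 6.03 × 21.2 = 127.836 mm·m/s
Steady-state rate R = (F_in − F_out)/L = (226.728 − 127.836) / 98000 m = 1.009e-03 mm/s.
R = 1.009e-03 × 3600 = 3.63 mm/hr.
Over 14 h: total = 3.63 × 14 = 50.82 ≈ 51 mm.

R ≈ 3.63 mm/hr; total ≈ 51 mm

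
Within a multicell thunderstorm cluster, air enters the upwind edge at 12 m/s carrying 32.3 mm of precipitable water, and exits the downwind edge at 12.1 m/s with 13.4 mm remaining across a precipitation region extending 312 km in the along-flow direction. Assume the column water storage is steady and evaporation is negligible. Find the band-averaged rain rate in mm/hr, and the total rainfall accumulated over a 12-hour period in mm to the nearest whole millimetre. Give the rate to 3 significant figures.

R ≈ 2.60 mm/hr; total ≈ 31 mm

Column moisture flux per unit crosswind length is F = V × PW.
Inflow: F_in = 12 × 32.3 = 387.6 mm·m/s
Outflow: F_out = 12.1 × 13.4 = 162.14 mm·m/s
Steady-state rate R = (F_in − F_out)/L = (387.6 − 162.14) / 312000 m = 7.226e-04 mm/s.
R = 7.226e-04 × 3600 = 2.60 mm/hr.
Over 12 h: total = 2.60 × 12 = 31.2 ≈ 31 mm.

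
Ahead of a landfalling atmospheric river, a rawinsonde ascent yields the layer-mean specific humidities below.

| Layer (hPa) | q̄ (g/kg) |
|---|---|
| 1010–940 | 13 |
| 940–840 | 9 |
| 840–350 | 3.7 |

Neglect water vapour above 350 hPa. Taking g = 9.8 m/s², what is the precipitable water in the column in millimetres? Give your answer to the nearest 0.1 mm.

Precipitable water is the column-integrated vapour mass per unit area: PW = (1/g) Σ q̄ Δp, with q in kg/kg and Δp in Pa (1 kg/m² of water = 1 mm).
Layer 1010–940 hPa: Δp = 70 hPa = 7000 Pa, q̄ = 0.013 kg/kg → 0.013 × 7000 / 9.8 = 9.29 mm
Layer 940–840 hPa: Δp = 100 hPa = 10000 Pa, q̄ = 0.009 kg/kg → 0.009 × 10000 / 9.8 = 9.18 mm
Layer 840–350 hPa: Δp = 490 hPa = 49000 Pa, q̄ = 0.0037 kg/kg → 0.0037 × 49000 / 9.8 = 18.50 mm
PW = 9.29 + 9.18 + 18.50 = 36.97 ≈ 37.0 mm.

PW ≈ 37.0 mm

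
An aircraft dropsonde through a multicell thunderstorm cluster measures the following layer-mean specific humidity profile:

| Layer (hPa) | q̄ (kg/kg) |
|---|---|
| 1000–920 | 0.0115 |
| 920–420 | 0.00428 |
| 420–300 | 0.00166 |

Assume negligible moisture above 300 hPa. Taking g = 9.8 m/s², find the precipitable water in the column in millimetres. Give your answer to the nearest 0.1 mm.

PW ≈ 33.3 mm

Precipitable water is the column-integrated vapour mass per unit area: PW = (1/g) Σ q̄ Δp, with q in kg/kg and Δp in Pa (1 kg/m² of water = 1 mm).
Layer 1000–920 hPa: Δp = 80 hPa = 8000 Pa, q̄ = 0.0115 kg/kg → 0.0115 × 8000 / 9.8 = 9.39 mm
Layer 920–420 hPa: Δp = 500 hPa = 50000 Pa, q̄ = 0.00428 kg/kg → 0.00428 × 50000 / 9.8 = 21.84 mm
Layer 420–300 hPa: Δp = 120 hPa = 12000 Pa, q̄ = 0.00166 kg/kg → 0.00166 × 12000 / 9.8 = 2.03 mm
PW = 9.39 + 21.84 + 2.03 = 33.26 ≈ 33.3 mm.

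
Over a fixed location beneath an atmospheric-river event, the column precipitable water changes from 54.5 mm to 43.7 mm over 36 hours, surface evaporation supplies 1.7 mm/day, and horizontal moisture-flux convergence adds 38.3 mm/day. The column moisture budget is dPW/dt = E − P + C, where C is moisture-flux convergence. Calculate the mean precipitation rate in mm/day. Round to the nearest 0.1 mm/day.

dPW/dt = (43.7 − 54.5) mm / (36/24 day) = -7.200 mm/day.
P = E + C − dPW/dt = 1.7 + (38.3) − (-7.200) = 47.2 mm/day.

P ≈ 47.2 mm/day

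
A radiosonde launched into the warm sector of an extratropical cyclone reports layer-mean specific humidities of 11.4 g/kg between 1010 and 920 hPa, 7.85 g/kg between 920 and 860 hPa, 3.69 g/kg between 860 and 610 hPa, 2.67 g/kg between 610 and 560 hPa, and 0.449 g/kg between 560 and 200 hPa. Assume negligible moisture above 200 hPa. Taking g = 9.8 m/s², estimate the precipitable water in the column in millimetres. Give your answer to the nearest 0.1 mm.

PW ≈ 27.7 mm

Precipitable water is the column-integrated vapour mass per unit area: PW = (1/g) Σ q̄ Δp, with q in kg/kg and Δp in Pa (1 kg/m² of water = 1 mm).
Layer 1010–920 hPa: Δp = 90 hPa = 9000 Pa, q̄ = 0.0114 kg/kg → 0.0114 × 9000 / 9.8 = 10.47 mm
Layer 920–860 hPa: Δp = 60 hPa = 6000 Pa, q̄ = 0.00785 kg/kg → 0.00785 × 6000 / 9.8 = 4.81 mm
Layer 860–610 hPa: Δp = 250 hPa = 25000 Pa, q̄ = 0.00369 kg/kg → 0.00369 × 25000 / 9.8 = 9.41 mm
Layer 610–560 hPa: Δp = 50 hPa = 5000 Pa, q̄ = 0.00267 kg/kg → 0.00267 × 5000 / 9.8 = 1.36 mm
Layer 560–200 hPa: Δp = 360 hPa = 36000 Pa, q̄ = 0.000449 kg/kg → 0.000449 × 36000 / 9.8 = 1.65 mm
PW = 10.47 + 4.81 + 9.41 + 1.36 + 1.65 = 27.70 ≈ 27.7 mm.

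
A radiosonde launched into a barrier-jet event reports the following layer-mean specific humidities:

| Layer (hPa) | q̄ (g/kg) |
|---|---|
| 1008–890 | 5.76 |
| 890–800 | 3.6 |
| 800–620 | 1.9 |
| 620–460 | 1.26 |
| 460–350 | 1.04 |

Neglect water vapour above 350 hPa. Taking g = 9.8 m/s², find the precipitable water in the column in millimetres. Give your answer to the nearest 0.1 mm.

Precipitable water is the column-integrated vapour mass per unit area: PW = (1/g) Σ q̄ Δp, with q in kg/kg and Δp in Pa (1 kg/m² of water = 1 mm).
Layer 1008–890 hPa: Δp = 118 hPa = 11800 Pa, q̄ = 0.00576 kg/kg → 0.00576 × 11800 / 9.8 = 6.94 mm
Layer 890–800 hPa: Δp = 90 hPa = 9000 Pa, q̄ = 0.0036 kg/kg → 0.0036 × 9000 / 9.8 = 3.31 mm
Layer 800–620 hPa: Δp = 180 hPa = 18000 Pa, q̄ = 0.0019 kg/kg → 0.0019 × 18000 / 9.8 = 3.49 mm
Layer 620–460 hPa: Δp = 160 hPa = 16000 Pa, q̄ = 0.00126 kg/kg → 0.00126 × 16000 / 9.8 = 2.06 mm
Layer 460–350 hPa: Δp = 110 hPa = 11000 Pa, q̄ = 0.00104 kg/kg → 0.00104 × 11000 / 9.8 = 1.17 mm
PW = 6.94 + 3.31 + 3.49 + 2.06 + 1.17 = 16.97 ≈ 17.0 mm.

PW ≈ 17.0 mm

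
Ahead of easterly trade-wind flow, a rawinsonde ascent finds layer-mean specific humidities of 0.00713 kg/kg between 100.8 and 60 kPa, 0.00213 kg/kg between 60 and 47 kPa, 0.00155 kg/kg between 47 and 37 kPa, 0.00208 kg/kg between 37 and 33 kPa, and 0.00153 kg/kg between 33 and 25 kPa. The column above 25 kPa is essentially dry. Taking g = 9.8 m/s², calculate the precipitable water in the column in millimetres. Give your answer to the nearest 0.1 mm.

Precipitable water is the column-integrated vapour mass per unit area: PW = (1/g) Σ q̄ Δp, with q in kg/kg and Δp in Pa (1 kg/m² of water = 1 mm).
Layer 100.8–60 kPa: Δp = 408 hPa = 40800 Pa, q̄ = 0.00713 kg/kg → 0.00713 × 40800 / 9.8 = 29.68 mm
Layer 60–47 kPa: Δp = 130 hPa = 13000 Pa, q̄ = 0.00213 kg/kg → 0.00213 × 13000 / 9.8 = 2.83 mm
Layer 47–37 kPa: Δp = 100 hPa = 10000 Pa, q̄ = 0.00155 kg/kg → 0.00155 × 10000 / 9.8 = 1.58 mm
Layer 37–33 kPa: Δp = 40 hPa = 4000 Pa, q̄ = 0.00208 kg/kg → 0.00208 × 4000 / 9.8 = 0.85 mm
Layer 33–25 kPa: Δp = 80 hPa = 8000 Pa, q̄ = 0.00153 kg/kg → 0.00153 × 8000 / 9.8 = 1.25 mm
PW = 29.68 + 2.83 + 1.58 + 0.85 + 1.25 = 36.19 ≈ 36.2 mm.

PW ≈ 36.2 mm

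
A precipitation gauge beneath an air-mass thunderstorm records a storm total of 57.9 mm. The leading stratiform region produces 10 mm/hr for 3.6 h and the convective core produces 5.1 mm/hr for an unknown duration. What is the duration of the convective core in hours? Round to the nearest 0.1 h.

duration ≈ 4.3 h

Known phases: 10 × 3.6 = 36 mm.
Remaining depth = 57.9 − 36 = 21.9 mm.
Duration = 21.9 / 5.1 = 4.3 h.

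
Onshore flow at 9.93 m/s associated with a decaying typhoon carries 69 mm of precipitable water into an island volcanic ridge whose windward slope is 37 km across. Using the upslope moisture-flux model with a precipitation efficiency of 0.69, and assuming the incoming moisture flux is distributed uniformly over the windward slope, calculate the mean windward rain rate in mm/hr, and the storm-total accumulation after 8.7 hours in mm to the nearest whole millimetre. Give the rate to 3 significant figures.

Incoming column moisture flux per unit ridge length: F = V × PW = 9.93 × 69 = 685.17 mm·m/s.
Spread over the 37 km slope with efficiency ε = 0.69: R = ε·F/W = 0.69 × 685.17 / 37000 m = 1.278e-02 mm/s.
R = 1.278e-02 × 3600 = 46.0 mm/hr.
Over 8.7 h: total = 46.0 × 8.7 = 400.2 ≈ 400 mm.

R ≈ 46.0 mm/hr; total ≈ 400 mm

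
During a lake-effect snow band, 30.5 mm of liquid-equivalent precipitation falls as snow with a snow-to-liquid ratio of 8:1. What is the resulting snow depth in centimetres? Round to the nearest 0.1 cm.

Snow depth = liquid × ratio = 30.5 mm × 8 = 244 mm = 24.4 cm.

snow depth ≈ 24.4 cm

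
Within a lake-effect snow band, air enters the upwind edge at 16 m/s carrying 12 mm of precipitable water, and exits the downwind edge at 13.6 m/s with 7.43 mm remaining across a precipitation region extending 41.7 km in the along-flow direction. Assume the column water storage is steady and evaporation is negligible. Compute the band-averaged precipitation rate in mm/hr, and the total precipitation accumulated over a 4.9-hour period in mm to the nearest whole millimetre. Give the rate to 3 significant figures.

Column moisture flux per unit crosswind length is F = V × PW.
Inflow: F_in = 16 × 12 = 192 mm·m/s
Outflow: F_out = 13.6 × 7.43 = 101.048 mm·m/s
Steady-state rate R = (F_in − F_out)/L = (192 − 101.048) / 41700 m = 2.181e-03 mm/s.
R = 2.181e-03 × 3600 = 7.85 mm/hr.
Over 4.9 h: total = 7.85 × 4.9 = 38.465 ≈ 38 mm.

R ≈ 7.85 mm/hr; total ≈ 38 mm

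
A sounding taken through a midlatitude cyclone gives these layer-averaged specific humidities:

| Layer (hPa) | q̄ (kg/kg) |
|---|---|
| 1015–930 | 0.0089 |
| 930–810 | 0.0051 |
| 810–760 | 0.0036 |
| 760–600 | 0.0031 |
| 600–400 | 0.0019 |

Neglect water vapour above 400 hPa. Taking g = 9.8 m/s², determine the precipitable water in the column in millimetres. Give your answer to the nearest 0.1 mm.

Precipitable water is the column-integrated vapour mass per unit area: PW = (1/g) Σ q̄ Δp, with q in kg/kg and Δp in Pa (1 kg/m² of water = 1 mm).
Layer 1015–930 hPa: Δp = 85 hPa = 8500 Pa, q̄ = 0.0089 kg/kg → 0.0089 × 8500 / 9.8 = 7.72 mm
Layer 930–810 hPa: Δp = 120 hPa = 12000 Pa, q̄ = 0.0051 kg/kg → 0.0051 × 12000 / 9.8 = 6.24 mm
Layer 810–760 hPa: Δp = 50 hPa = 5000 Pa, q̄ = 0.0036 kg/kg → 0.0036 × 5000 / 9.8 = 1.84 mm
Layer 760–600 hPa: Δp = 160 hPa = 16000 Pa, q̄ = 0.0031 kg/kg → 0.0031 × 16000 / 9.8 = 5.06 mm
Layer 600–400 hPa: Δp = 200 hPa = 20000 Pa, q̄ = 0.0019 kg/kg → 0.0019 × 20000 / 9.8 = 3.88 mm
PW = 7.72 + 6.24 + 1.84 + 5.06 + 3.88 = 24.74 ≈ 24.7 mm.

PW ≈ 24.7 mm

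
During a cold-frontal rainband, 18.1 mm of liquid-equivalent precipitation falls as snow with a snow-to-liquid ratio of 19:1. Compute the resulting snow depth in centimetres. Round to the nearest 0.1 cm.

snow depth ≈ 34.4 cm

Snow depth = liquid × ratio = 18.1 mm × 19 = 343.9 mm = 34.4 cm.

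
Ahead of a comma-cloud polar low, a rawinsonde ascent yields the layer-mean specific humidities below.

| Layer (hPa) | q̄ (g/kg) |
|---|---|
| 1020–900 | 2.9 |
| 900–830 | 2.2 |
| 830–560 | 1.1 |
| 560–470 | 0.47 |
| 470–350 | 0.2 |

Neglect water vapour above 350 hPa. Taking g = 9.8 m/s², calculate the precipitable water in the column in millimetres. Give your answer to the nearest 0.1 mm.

PW ≈ 8.8 mm

Precipitable water is the column-integrated vapour mass per unit area: PW = (1/g) Σ q̄ Δp, with q in kg/kg and Δp in Pa (1 kg/m² of water = 1 mm).
Layer 1020–900 hPa: Δp = 120 hPa = 12000 Pa, q̄ = 0.0029 kg/kg → 0.0029 × 12000 / 9.8 = 3.55 mm
Layer 900–830 hPa: Δp = 70 hPa = 7000 Pa, q̄ = 0.0022 kg/kg → 0.0022 × 7000 / 9.8 = 1.57 mm
Layer 830–560 hPa: Δp = 270 hPa = 27000 Pa, q̄ = 0.0011 kg/kg → 0.0011 × 27000 / 9.8 = 3.03 mm
Layer 560–470 hPa: Δp = 90 hPa = 9000 Pa, q̄ = 0.00047 kg/kg → 0.00047 × 9000 / 9.8 = 0.43 mm
Layer 470–350 hPa: Δp = 120 hPa = 12000 Pa, q̄ = 0.0002 kg/kg → 0.0002 × 12000 / 9.8 = 0.24 mm
PW = 3.55 + 1.57 + 3.03 + 0.43 + 0.24 = 8.82 ≈ 8.8 mm.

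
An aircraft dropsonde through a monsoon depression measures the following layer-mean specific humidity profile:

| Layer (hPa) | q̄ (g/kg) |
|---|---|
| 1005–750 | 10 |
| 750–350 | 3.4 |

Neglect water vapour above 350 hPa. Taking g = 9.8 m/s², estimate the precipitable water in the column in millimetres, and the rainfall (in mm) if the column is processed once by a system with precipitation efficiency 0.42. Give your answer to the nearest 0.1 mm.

PW ≈ 39.9 mm; rainfall ≈ 16.8 mm

Precipitable water is the column-integrated vapour mass per unit area: PW = (1/g) Σ q̄ Δp, with q in kg/kg and Δp in Pa (1 kg/m² of water = 1 mm).
Layer 1005–750 hPa: Δp = 255 hPa = 25500 Pa, q̄ = 0.01 kg/kg → 0.01 × 25500 / 9.8 = 26.02 mm
Layer 750–350 hPa: Δp = 400 hPa = 40000 Pa, q̄ = 0.0034 kg/kg → 0.0034 × 40000 / 9.8 = 13.88 mm
PW = 26.02 + 13.88 = 39.90 ≈ 39.9 mm.
Rainfall = ε × PW = 0.42 × 39.9 = 16.8 mm.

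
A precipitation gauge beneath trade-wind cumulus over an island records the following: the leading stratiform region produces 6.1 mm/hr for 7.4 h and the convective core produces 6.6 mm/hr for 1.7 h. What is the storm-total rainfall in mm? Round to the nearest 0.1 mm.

total ≈ 56.4 mm

Total = Σ Rᵢ Δtᵢ = 6.1 × 7.4 + 6.6 × 1.7
      = 45.14 + 11.22 = 56.4 mm.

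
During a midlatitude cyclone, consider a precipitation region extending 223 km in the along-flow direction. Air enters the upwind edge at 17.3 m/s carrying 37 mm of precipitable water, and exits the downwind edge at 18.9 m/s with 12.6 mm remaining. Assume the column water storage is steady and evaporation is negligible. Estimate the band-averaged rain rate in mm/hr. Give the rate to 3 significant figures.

Column moisture flux per unit crosswind length is F = V × PW.
Inflow: F_in = 17.3 × 37 = 640.1 mm·m/s
Outflow: F_out = 18.9 × 12.6 = 238.14 mm·m/s
Steady-state rate R = (F_in − F_out)/L = (640.1 − 238.14) / 223000 m = 1.803e-03 mm/s.
R = 1.803e-03 × 3600 = 6.49 mm/hr.

R ≈ 6.49 mm/hr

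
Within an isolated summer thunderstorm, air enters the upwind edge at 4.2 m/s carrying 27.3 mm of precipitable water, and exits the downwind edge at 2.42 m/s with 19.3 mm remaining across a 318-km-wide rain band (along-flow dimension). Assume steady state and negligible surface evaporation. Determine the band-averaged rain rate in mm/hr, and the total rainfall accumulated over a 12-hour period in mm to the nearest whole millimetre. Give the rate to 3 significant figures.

Column moisture flux per unit crosswind length is F = V × PW.
Inflow: F_in = 4.2 × 27.3 = 114.66 mm·m/s
Outflow: F_out = 2.42 × 19.3 = 46.706 mm·m/s
Steady-state rate R = (F_in − F_out)/L = (114.66 − 46.706) / 318000 m = 2.137e-04 mm/s.
R = 2.137e-04 × 3600 = 0.769 mm/hr.
Over 12 h: total = 0.769 × 12 = 9.228 ≈ 9 mm.

R ≈ 0.769 mm/hr; total ≈ 9 mm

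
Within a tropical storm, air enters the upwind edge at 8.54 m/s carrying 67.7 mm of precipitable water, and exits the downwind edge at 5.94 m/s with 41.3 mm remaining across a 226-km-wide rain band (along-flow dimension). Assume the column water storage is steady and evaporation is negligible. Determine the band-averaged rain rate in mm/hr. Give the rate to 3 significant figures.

R ≈ 5.30 mm/hr

Column moisture flux per unit crosswind length is F = V × PW.
Inflow: F_in = 8.54 × 67.7 = 578.158 mm·m/s
Outflow: F_out = 5.94 × 41.3 = 245.322 mm·m/s
Steady-state rate R = (F_in − F_out)/L = (578.158 − 245.322) / 226000 m = 1.473e-03 mm/s.
R = 1.473e-03 × 3600 = 5.30 mm/hr.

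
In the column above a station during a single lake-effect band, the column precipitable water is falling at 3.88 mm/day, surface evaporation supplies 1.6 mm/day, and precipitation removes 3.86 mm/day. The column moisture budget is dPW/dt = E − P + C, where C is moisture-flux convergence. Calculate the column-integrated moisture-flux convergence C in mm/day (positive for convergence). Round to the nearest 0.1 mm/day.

dPW/dt = -3.88 mm/day.
C = dPW/dt − E + P = (-3.88) − 1.6 + 3.86 = -1.6 mm/day.

C ≈ -1.6 mm/day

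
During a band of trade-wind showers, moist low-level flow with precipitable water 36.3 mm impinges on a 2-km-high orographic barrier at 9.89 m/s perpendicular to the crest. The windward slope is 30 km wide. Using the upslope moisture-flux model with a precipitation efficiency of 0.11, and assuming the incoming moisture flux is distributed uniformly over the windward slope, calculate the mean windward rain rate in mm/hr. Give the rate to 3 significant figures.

Incoming column moisture flux per unit ridge length: F = V × PW = 9.89 × 36.3 = 359.007 mm·m/s.
Spread over the 30 km slope with efficiency ε = 0.11: R = ε·F/W = 0.11 × 359.007 / 30000 m = 1.316e-03 mm/s.
R = 1.316e-03 × 3600 = 4.74 mm/hr.

R ≈ 4.74 mm/hr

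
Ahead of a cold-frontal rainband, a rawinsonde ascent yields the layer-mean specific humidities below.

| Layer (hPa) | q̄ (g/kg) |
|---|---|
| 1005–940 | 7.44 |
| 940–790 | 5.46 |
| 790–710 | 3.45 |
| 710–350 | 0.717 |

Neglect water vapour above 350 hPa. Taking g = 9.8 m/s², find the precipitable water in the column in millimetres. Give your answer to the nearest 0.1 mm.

PW ≈ 18.7 mm

Precipitable water is the column-integrated vapour mass per unit area: PW = (1/g) Σ q̄ Δp, with q in kg/kg and Δp in Pa (1 kg/m² of water = 1 mm).
Layer 1005–940 hPa: Δp = 65 hPa = 6500 Pa, q̄ = 0.00744 kg/kg → 0.00744 × 6500 / 9.8 = 4.93 mm
Layer 940–790 hPa: Δp = 150 hPa = 15000 Pa, q̄ = 0.00546 kg/kg → 0.00546 × 15000 / 9.8 = 8.36 mm
Layer 790–710 hPa: Δp = 80 hPa = 8000 Pa, q̄ = 0.00345 kg/kg → 0.00345 × 8000 / 9.8 = 2.82 mm
Layer 710–350 hPa: Δp = 360 hPa = 36000 Pa, q̄ = 0.000717 kg/kg → 0.000717 × 36000 / 9.8 = 2.63 mm
PW = 4.93 + 8.36 + 2.82 + 2.63 = 18.74 ≈ 18.7 mm.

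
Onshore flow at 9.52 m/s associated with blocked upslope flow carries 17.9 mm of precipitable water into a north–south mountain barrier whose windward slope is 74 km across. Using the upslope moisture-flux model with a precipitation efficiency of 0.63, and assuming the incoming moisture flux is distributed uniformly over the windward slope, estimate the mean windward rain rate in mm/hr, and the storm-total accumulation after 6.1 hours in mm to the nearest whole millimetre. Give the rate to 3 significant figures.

Incoming column moisture flux per unit ridge length: F = V × PW = 9.52 × 17.9 = 170.408 mm·m/s.
Spread over the 74 km slope with efficiency ε = 0.63: R = ε·F/W = 0.63 × 170.408 / 74000 m = 1.451e-03 mm/s.
R = 1.451e-03 × 3600 = 5.22 mm/hr.
Over 6.1 h: total = 5.22 × 6.1 = 31.842 ≈ 32 mm.

R ≈ 5.22 mm/hr; total ≈ 32 mm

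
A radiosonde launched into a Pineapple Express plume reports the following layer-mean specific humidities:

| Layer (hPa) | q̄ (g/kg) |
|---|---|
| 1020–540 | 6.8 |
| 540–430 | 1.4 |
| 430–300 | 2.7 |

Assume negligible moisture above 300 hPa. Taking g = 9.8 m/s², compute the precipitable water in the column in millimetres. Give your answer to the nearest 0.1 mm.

PW ≈ 38.5 mm

Precipitable water is the column-integrated vapour mass per unit area: PW = (1/g) Σ q̄ Δp, with q in kg/kg and Δp in Pa (1 kg/m² of water = 1 mm).
Layer 1020–540 hPa: Δp = 480 hPa = 48000 Pa, q̄ = 0.0068 kg/kg → 0.0068 × 48000 / 9.8 = 33.31 mm
Layer 540–430 hPa: Δp = 110 hPa = 11000 Pa, q̄ = 0.0014 kg/kg → 0.0014 × 11000 / 9.8 = 1.57 mm
Layer 430–300 hPa: Δp = 130 hPa = 13000 Pa, q̄ = 0.0027 kg/kg → 0.0027 × 13000 / 9.8 = 3.58 mm
PW = 33.31 + 1.57 + 3.58 = 38.46 ≈ 38.5 mm.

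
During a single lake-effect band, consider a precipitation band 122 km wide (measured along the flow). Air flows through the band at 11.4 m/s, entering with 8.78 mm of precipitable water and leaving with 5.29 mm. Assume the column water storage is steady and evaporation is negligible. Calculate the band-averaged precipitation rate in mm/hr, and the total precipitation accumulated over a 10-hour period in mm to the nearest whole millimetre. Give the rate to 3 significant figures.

R ≈ 1.17 mm/hr; total ≈ 12 mm

Column moisture flux per unit crosswind length is F = V × PW.
Inflow: F_in = 11.4 × 8.78 = 100.092 mm·m/s
Outflow: F_out = 11.4 × 5.29 = 60.306 mm·m/s
Steady-state rate R = (F_in − F_out)/L = (100.092 − 60.306) / 122000 m = 3.261e-04 mm/s.
R = 3.261e-04 × 3600 = 1.17 mm/hr.
Over 10 h: total = 1.17 × 10 = 11.7 ≈ 12 mm.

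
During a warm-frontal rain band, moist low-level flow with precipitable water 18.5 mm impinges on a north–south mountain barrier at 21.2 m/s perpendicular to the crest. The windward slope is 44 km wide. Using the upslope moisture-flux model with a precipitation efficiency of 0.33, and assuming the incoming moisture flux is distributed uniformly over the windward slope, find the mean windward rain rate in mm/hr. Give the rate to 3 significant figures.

R ≈ 10.6 mm/hr

Incoming column moisture flux per unit ridge length: F = V × PW = 21.2 × 18.5 = 392.2 mm·m/s.
Spread over the 44 km slope with efficiency ε = 0.33: R = ε·F/W = 0.33 × 392.2 / 44000 m = 2.942e-03 mm/s.
R = 2.942e-03 × 3600 = 10.6 mm/hr.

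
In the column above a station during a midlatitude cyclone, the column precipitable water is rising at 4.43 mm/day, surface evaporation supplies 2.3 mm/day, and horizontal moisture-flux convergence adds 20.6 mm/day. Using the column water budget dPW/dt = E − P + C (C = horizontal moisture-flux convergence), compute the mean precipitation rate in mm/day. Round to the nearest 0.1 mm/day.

dPW/dt = +4.43 mm/day.
P = E + C − dPW/dt = 2.3 + (20.6) − (+4.43) = 18.5 mm/day.

P ≈ 18.5 mm/day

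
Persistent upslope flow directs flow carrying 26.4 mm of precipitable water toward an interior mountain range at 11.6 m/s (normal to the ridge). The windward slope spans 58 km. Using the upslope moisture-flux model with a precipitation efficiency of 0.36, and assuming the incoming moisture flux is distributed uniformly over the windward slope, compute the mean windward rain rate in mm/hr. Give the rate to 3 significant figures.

Incoming column moisture flux per unit ridge length: F = V × PW = 11.6 × 26.4 = 306.24 mm·m/s.
Spread over the 58 km slope with efficiency ε = 0.36: R = ε·F/W = 0.36 × 306.24 / 58000 m = 1.901e-03 mm/s.
R = 1.901e-03 × 3600 = 6.84 mm/hr.

R ≈ 6.84 mm/hr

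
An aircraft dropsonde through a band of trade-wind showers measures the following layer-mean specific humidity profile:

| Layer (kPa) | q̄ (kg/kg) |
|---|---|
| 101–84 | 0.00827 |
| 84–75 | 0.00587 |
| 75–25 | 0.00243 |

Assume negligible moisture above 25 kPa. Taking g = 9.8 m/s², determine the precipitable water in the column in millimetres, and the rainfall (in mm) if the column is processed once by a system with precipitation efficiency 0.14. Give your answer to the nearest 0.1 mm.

PW ≈ 32.1 mm; rainfall ≈ 4.5 mm

Precipitable water is the column-integrated vapour mass per unit area: PW = (1/g) Σ q̄ Δp, with q in kg/kg and Δp in Pa (1 kg/m² of water = 1 mm).
Layer 101–84 kPa: Δp = 170 hPa = 17000 Pa, q̄ = 0.00827 kg/kg → 0.00827 × 17000 / 9.8 = 14.35 mm
Layer 84–75 kPa: Δp = 90 hPa = 9000 Pa, q̄ = 0.00587 kg/kg → 0.00587 × 9000 / 9.8 = 5.39 mm
Layer 75–25 kPa: Δp = 500 hPa = 50000 Pa, q̄ = 0.00243 kg/kg → 0.00243 × 50000 / 9.8 = 12.40 mm
PW = 14.35 + 5.39 + 12.40 = 32.14 ≈ 32.1 mm.
Rainfall = ε × PW = 0.14 × 32.1 = 4.5 mm.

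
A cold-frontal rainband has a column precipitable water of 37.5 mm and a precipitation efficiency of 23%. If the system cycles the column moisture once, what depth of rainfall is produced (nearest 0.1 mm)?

rainfall ≈ 8.6 mm

Rainfall = ε × PW = 0.23 × 37.5 = 8.6 mm.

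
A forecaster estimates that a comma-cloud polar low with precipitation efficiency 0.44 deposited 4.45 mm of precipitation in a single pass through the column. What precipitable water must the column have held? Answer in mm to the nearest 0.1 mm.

PW ≈ 10.1 mm

PW = precipitation / ε = 4.45 / 0.44 = 10.1 mm.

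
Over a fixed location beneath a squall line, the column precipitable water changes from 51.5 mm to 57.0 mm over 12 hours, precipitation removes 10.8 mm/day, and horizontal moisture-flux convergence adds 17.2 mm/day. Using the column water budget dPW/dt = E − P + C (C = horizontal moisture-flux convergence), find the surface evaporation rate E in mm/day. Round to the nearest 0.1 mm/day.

dPW/dt = (57.0 − 51.5) mm / (12/24 day) = +11.000 mm/day.
E = dPW/dt + P − C = (+11.000) + 10.8 − (17.2) = 4.6 mm/day.

E ≈ 4.6 mm/day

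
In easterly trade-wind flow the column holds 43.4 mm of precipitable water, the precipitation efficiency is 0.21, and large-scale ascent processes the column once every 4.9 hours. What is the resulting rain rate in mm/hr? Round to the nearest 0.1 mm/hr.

Each overturning extracts ε × PW = 0.21 × 43.4 = 9.114 mm.
Rate = ε·PW / τ = 9.114 / 4.9 h = 1.9 mm/hr.

R ≈ 1.9 mm/hr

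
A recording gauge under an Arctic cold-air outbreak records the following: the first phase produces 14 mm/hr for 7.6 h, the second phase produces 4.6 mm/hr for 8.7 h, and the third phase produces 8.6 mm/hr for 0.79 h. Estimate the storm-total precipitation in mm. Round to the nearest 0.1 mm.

total ≈ 153.2 mm

Total = Σ Rᵢ Δtᵢ = 14 × 7.6 + 4.6 × 8.7 + 8.6 × 0.79
      = 106.4 + 40.02 + 6.794 = 153.2 mm.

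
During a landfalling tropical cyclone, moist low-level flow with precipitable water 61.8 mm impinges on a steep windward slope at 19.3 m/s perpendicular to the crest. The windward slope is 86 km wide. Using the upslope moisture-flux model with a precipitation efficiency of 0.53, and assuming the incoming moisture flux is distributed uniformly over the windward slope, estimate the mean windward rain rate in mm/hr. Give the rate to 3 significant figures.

R ≈ 26.5 mm/hr

Incoming column moisture flux per unit ridge length: F = V × PW = 19.3 × 61.8 = 1192.74 mm·m/s.
Spread over the 86 km slope with efficiency ε = 0.53: R = ε·F/W = 0.53 × 1192.74 / 86000 m = 7.351e-03 mm/s.
R = 7.351e-03 × 3600 = 26.5 mm/hr.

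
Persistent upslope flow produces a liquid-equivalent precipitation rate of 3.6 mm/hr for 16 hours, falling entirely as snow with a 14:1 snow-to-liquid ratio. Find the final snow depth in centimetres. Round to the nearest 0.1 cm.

snow depth ≈ 80.6 cm

Liquid-equivalent depth = 3.6 × 16 = 57.6 mm.
Snow depth = 57.6 mm × 14 = 806.4 mm = 80.6 cm.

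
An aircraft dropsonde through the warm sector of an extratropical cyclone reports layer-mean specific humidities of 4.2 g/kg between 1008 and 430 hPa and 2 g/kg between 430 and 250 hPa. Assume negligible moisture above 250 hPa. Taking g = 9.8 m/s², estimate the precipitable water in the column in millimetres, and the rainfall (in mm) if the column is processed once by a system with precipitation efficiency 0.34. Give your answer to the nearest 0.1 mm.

Precipitable water is the column-integrated vapour mass per unit area: PW = (1/g) Σ q̄ Δp, with q in kg/kg and Δp in Pa (1 kg/m² of water = 1 mm).
Layer 1008–430 hPa: Δp = 578 hPa = 57800 Pa, q̄ = 0.0042 kg/kg → 0.0042 × 57800 / 9.8 = 24.77 mm
Layer 430–250 hPa: Δp = 180 hPa = 18000 Pa, q̄ = 0.002 kg/kg → 0.002 × 18000 / 9.8 = 3.67 mm
PW = 24.77 + 3.67 = 28.44 ≈ 28.4 mm.
Rainfall = ε × PW = 0.34 × 28.4 = 9.7 mm.

PW ≈ 28.4 mm; rainfall ≈ 9.7 mm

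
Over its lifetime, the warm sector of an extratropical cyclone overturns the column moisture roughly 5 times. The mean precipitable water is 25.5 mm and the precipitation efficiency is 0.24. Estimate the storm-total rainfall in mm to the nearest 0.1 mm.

rainfall ≈ 30.6 mm

Each cycle deposits ε × PW = 0.24 × 25.5 = 6.12 mm.
Over 5 cycles: 5 × 6.12 = 30.6 mm.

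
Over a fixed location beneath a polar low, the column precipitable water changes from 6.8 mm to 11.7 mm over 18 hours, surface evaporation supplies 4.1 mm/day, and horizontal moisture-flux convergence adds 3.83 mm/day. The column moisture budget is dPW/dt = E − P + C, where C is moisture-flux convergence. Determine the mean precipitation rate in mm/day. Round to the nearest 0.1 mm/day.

dPW/dt = (11.7 − 6.8) mm / (18/24 day) = +6.533 mm/day.
P = E + C − dPW/dt = 4.1 + (3.83) − (+6.533) = 1.4 mm/day.

P ≈ 1.4 mm/day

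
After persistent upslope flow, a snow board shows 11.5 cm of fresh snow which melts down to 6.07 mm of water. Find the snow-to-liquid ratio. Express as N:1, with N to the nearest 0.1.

Ratio = snow depth / SWE = 115 mm / 6.07 mm = 18.9, i.e. 18.9:1.

ratio ≈ 18.9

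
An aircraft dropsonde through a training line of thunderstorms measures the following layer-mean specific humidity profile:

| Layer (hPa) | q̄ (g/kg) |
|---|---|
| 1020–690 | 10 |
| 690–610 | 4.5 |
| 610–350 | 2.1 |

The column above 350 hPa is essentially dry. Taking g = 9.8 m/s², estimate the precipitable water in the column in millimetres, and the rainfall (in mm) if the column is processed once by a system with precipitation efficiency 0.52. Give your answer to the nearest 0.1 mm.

Precipitable water is the column-integrated vapour mass per unit area: PW = (1/g) Σ q̄ Δp, with q in kg/kg and Δp in Pa (1 kg/m² of water = 1 mm).
Layer 1020–690 hPa: Δp = 330 hPa = 33000 Pa, q̄ = 0.01 kg/kg → 0.01 × 33000 / 9.8 = 33.67 mm
Layer 690–610 hPa: Δp = 80 hPa = 8000 Pa, q̄ = 0.0045 kg/kg → 0.0045 × 8000 / 9.8 = 3.67 mm
Layer 610–350 hPa: Δp = 260 hPa = 26000 Pa, q̄ = 0.0021 kg/kg → 0.0021 × 26000 / 9.8 = 5.57 mm
PW = 33.67 + 3.67 + 5.57 = 42.91 ≈ 42.9 mm.
Rainfall = ε × PW = 0.52 × 42.9 = 22.3 mm.

PW ≈ 42.9 mm; rainfall ≈ 22.3 mm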